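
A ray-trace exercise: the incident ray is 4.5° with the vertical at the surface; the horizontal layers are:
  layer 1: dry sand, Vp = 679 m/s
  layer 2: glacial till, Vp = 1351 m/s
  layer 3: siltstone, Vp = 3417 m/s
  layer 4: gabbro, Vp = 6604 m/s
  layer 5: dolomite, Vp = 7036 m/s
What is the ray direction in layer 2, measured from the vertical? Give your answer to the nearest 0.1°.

9.0°

Snell's law across each interface conserves sin θ / V, so sin θ_2 = V_2·sin θ₁/V₁.
sin θ_2 = 1351 × sin 4.5° / 679 = 0.1561.
θ_2 = 8.98° from the vertical.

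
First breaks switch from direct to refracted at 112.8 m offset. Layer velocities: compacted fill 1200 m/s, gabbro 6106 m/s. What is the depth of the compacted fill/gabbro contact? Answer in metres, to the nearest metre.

x_cross = 2h·√((V₂+V₁)/(V₂−V₁)) → h = x_cross / (2·√((V₂+V₁)/(V₂−V₁))).
√((V₂+V₁)/(V₂−V₁)) = √((6106+1200)/(6106−1200)) = 1.2203.
h = 112.8 / (2·1.2203) = 46.22 m.

46 m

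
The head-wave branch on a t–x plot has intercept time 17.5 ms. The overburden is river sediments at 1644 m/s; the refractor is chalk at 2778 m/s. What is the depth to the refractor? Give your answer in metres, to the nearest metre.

18 m

h = tᵢ·V₁·V₂ / (2·√(V₂²−V₁²)).
√(V₂²−V₁²) = √(2778² − 1644²) = 2239.3 m/s.
h = 0.0175 s × 1644 × 2778 / (2 × 2239.3) = 17.85 m.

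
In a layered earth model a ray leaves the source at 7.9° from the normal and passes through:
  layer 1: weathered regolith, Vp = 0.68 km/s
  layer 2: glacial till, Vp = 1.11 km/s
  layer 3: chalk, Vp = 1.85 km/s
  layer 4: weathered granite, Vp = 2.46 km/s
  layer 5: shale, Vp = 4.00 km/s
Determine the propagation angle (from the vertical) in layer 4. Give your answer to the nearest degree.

30°

Snell's law across each interface conserves sin θ / V, so sin θ_4 = V_4·sin θ₁/V₁.
sin θ_4 = 2.46 × sin 7.9° / 0.68 = 0.4972.
θ_4 = arcsin 0.4972 = 29.82°.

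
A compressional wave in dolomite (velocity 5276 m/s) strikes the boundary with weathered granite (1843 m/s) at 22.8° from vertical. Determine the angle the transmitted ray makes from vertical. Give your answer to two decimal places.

7.78°

sin θ₁/V₁ = sin θ₂/V₂ ⇒ sin θ₂ = 1843·sin 22.8°/5276 = 1843·0.3875/5276 = 0.1354.
θ₂ = sin⁻¹(0.1354) = 7.78° (from vertical).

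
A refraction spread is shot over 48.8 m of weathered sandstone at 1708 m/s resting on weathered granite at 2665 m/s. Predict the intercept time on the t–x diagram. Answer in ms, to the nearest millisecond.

44 ms

tᵢ = 2h·√(V₂²−V₁²)/(V₁V₂).
√(V₂²−V₁²) = √(2665²−1708²) = 2045.7 m/s.
tᵢ = 2·48.8·2045.7/(1708·2665) = 0.04386 s.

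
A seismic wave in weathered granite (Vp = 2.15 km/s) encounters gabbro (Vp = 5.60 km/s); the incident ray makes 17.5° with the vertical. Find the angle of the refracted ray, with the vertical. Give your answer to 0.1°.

51.6°

sin θ₁/V₁ = sin θ₂/V₂ ⇒ sin θ₂ = 5.60·sin 17.5°/2.15 = 5.60·0.3007/2.15 = 0.7832.
θ₂ = arcsin 0.7832 = 51.56° from the normal.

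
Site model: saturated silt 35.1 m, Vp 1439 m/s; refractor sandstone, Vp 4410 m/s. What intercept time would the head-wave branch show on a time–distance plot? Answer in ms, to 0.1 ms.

θ_c = arcsin(V₁/V₂) = arcsin(1439/4410) = 19.04°; cos θ_c = 0.9453.
tᵢ = 2h·cos θ_c / V₁ = 2·35.1·0.9453 / 1439 = 0.04611 s.

46.1 ms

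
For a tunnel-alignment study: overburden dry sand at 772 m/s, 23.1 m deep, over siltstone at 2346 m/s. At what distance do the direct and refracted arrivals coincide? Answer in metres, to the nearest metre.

x_cross = 2h·√((V₂+V₁)/(V₂−V₁)).
(V₂+V₁)/(V₂−V₁) = (2346+772)/(2346−772) = 1.9809; √ = 1.4075.
x_cross = 2·23.1·1.4075 = 65.02 m.

65 m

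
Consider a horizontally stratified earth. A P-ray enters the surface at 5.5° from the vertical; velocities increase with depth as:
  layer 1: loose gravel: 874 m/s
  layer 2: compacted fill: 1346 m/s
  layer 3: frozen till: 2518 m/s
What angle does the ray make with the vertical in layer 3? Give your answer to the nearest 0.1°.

16.0°

Snell's law across each interface conserves sin θ / V, so sin θ_3 = V_3·sin θ₁/V₁.
sin θ_3 = 2518 × sin 5.5° / 874 = 0.2761.
θ_3 = arcsin 0.2761 = 16.03°.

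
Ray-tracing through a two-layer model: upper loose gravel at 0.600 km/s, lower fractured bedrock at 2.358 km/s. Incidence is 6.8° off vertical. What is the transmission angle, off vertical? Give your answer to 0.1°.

27.7°

Snell's law: sin θ₂ = (V₂/V₁)·sin θ₁ = (2.358/0.600)·sin 6.8° = 0.4653.
θ₂ = sin⁻¹(0.4653) = 27.73° (from vertical).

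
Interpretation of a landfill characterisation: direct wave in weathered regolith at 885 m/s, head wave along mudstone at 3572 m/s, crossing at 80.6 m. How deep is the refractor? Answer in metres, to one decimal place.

h = (x_cross/2)·√((V₂−V₁)/(V₂+V₁)).
(V₂−V₁)/(V₂+V₁) = (3572−885)/(3572+885) = 0.6029; √ = 0.7764.
h = (80.6/2)·0.7764 = 31.29 m.

31.3 m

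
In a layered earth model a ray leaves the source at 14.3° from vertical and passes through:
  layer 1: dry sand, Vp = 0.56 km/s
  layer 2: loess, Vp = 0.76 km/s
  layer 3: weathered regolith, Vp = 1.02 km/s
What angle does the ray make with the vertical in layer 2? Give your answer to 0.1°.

19.6°

Ray parameter p = sin 14.3° / 0.56 = 4.4107e-01 s/km.
sin θ_2 = p·V_2 = 4.4107e-01 × 0.76 = 0.3352.
θ_2 = 19.59° from the vertical.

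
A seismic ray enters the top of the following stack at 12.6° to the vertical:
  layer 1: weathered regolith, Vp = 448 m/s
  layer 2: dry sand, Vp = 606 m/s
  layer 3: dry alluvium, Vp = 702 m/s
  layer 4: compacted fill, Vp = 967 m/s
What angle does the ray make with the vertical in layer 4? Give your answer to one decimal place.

Ray parameter p = sin 12.6° / 448 = 4.8693e-04 s/m.
sin θ_4 = p·V_4 = 4.8693e-04 × 967 = 0.4709.
θ_4 = 28.09° from the vertical.

28.1°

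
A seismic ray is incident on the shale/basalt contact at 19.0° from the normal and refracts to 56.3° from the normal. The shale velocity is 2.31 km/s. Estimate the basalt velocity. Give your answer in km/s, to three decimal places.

sin 19.0° = 0.3256; sin 56.3° = 0.8320.
V₂ = V₁·(sin θ₂/sin θ₁) = 2.31·(0.8320/0.3256) = 5.903 km/s.

5.903 km/s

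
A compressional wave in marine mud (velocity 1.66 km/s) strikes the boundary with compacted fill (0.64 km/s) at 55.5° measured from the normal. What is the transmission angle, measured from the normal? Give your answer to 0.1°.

18.5°

sin θ₁/V₁ = sin θ₂/V₂ ⇒ sin θ₂ = 0.64·sin 55.5°/1.66 = 0.64·0.8241/1.66 = 0.3177.
θ₂ = sin⁻¹(0.3177) = 18.53° (from vertical).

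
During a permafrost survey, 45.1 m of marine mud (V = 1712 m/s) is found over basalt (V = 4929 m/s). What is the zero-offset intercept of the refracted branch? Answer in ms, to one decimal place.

49.4 ms

θ_c = arcsin(V₁/V₂) = arcsin(1712/4929) = 20.32°; cos θ_c = 0.9377.
tᵢ = 2h·cos θ_c / V₁ = 2·45.1·0.9377 / 1712 = 0.04941 s.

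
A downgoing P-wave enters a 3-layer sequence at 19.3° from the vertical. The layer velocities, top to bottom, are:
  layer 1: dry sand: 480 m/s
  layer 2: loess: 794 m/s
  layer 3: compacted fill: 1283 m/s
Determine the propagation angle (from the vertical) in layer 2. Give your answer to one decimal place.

Snell's law across each interface conserves sin θ / V, so sin θ_2 = V_2·sin θ₁/V₁.
sin θ_2 = 794 × sin 19.3° / 480 = 0.5467.
θ_2 = 33.14° from the vertical.

33.1°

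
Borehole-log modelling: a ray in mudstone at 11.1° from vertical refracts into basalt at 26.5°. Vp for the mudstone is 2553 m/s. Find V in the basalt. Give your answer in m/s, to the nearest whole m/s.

5917 m/s

Snell's law: sin 11.1°/V₁ = sin 26.5°/V₂.
V₂ = V₁·sin 26.5°/sin 11.1° = 2553 × 2.3176 = 5916.95 m/s.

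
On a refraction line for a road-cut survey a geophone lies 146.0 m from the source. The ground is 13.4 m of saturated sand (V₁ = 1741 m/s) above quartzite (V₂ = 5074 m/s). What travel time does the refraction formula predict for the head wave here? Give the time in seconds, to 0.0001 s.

t = x/V₂ + 2h·√(V₂²−V₁²)/(V₁V₂).
√(V₂²−V₁²) = √(5074²−1741²) = 4766.0 m/s; delay term = 2·13.4·4766.0/(1741·5074) = 0.01446 s.
t = 146.0/5074 + 0.01446 = 0.04323 s.

0.0432 s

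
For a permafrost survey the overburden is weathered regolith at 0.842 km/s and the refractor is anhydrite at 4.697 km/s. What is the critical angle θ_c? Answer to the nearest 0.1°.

Critical incidence: sin θ_c = V₁/V₂ = 0.842/4.697 = 0.1793.
θ_c = arcsin 0.1793 = 10.33°.

10.3°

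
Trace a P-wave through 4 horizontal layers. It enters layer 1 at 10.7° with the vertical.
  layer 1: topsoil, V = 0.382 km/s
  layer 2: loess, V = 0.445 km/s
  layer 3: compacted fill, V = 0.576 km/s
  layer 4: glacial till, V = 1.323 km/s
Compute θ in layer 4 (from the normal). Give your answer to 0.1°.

40.0°

Snell's law across each interface conserves sin θ / V, so sin θ_4 = V_4·sin θ₁/V₁.
sin θ_4 = 1.323 × sin 10.7° / 0.382 = 0.6430.
θ_4 = 40.02° from the vertical.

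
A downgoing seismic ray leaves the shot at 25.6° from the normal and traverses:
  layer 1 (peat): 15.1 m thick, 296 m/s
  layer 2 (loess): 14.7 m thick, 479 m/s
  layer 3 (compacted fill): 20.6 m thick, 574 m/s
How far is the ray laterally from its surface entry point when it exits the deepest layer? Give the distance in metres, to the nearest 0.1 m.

53.2 m

Apply Snell's law at each interface; in layer i the horizontal offset is hᵢ·tan θᵢ.
Layer 1: θ = 25.60°; offset = 15.1·tan 25.60° = 7.235 m.
Layer 2: sin θ = 479·sin 25.6°/296 = 0.6992, θ = 44.36°; offset = 14.7·tan 44.36° = 14.377 m.
Layer 3: sin θ = 574·sin 25.6°/296 = 0.8379, θ = 56.92°; offset = 20.6·tan 56.92° = 31.623 m.
Total horizontal offset = 53.235 m.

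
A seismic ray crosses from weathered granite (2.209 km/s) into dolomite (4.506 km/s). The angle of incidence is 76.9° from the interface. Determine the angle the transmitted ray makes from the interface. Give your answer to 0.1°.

62.5°

Angle from the normal: 90° − 76.9° = 13.1°.
Snell's law: sin θ₂ = (V₂/V₁)·sin θ₁ = (4.506/2.209)·sin 13.1° = 0.4623.
θ₂ = sin⁻¹(0.4623) = 27.54° (from vertical).
From the interface: 90° − 27.54° = 62.46°.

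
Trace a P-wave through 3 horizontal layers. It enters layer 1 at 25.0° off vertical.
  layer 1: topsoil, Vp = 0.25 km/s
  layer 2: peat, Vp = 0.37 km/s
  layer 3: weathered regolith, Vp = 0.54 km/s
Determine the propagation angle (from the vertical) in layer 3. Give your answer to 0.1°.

Ray parameter p = sin 25.0° / 0.25 = 1.6905e+00 s/km.
sin θ_3 = p·V_3 = 1.6905e+00 × 0.54 = 0.9129.
θ_3 = arcsin 0.9129 = 65.90°.

65.9°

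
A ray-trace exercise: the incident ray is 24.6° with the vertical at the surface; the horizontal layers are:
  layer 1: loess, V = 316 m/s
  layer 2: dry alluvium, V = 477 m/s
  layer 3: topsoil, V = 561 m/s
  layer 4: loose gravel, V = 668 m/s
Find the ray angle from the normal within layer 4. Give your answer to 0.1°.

61.6°

Snell's law across each interface conserves sin θ / V, so sin θ_4 = V_4·sin θ₁/V₁.
sin θ_4 = 668 × sin 24.6° / 316 = 0.8800.
θ_4 = arcsin 0.8800 = 61.64°.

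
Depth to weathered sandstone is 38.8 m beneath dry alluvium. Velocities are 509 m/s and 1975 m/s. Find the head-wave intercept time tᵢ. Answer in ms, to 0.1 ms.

147.3 ms

tᵢ = 2h·√(V₂²−V₁²)/(V₁V₂).
√(V₂²−V₁²) = √(1975²−509²) = 1908.3 m/s.
tᵢ = 2·38.8·1908.3/(509·1975) = 0.14731 s.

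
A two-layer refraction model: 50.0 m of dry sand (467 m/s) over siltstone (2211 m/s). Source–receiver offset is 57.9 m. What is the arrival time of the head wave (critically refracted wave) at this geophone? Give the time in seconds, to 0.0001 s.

0.2355 s

θ_c = arcsin(V₁/V₂) = arcsin(467/2211) = 12.19°, cos θ_c = 0.9774.
Intercept time tᵢ = 2h cos θ_c / V₁ = 2·50.0·0.9774/467 = 0.20930 s.
t = x/V₂ + tᵢ = 57.9/2211 + 0.20930 = 0.23549 s.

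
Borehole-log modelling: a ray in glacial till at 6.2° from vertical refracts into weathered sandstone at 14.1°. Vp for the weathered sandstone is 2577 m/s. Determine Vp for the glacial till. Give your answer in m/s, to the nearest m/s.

sin 6.2° = 0.1080; sin 14.1° = 0.2436.
V₁ = V₂·(sin θ₁/sin θ₂) = 2577·(0.1080/0.2436) = 1142.44 m/s.

1142 m/s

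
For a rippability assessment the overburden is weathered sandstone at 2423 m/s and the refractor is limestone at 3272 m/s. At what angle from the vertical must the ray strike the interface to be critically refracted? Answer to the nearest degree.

At critical incidence the refracted ray runs along the interface (θ₂ = 90°), so sin θ_c = V₁/V₂.
θ_c = arcsin(2423/3272) = arcsin 0.7405 = 47.78°.

48°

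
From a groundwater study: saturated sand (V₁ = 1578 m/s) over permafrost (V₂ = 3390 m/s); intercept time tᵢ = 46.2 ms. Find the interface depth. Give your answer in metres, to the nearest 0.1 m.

41.2 m

h = tᵢ·V₁·V₂ / (2·√(V₂²−V₁²)).
√(V₂²−V₁²) = √(3390² − 1578²) = 3000.3 m/s.
h = 0.0462 s × 1578 × 3390 / (2 × 3000.3) = 41.19 m.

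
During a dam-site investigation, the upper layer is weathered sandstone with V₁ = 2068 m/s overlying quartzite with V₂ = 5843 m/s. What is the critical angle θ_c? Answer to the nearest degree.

Critical incidence: sin θ_c = V₁/V₂ = 2068/5843 = 0.3539.
θ_c = arcsin 0.3539 = 20.73°.

21°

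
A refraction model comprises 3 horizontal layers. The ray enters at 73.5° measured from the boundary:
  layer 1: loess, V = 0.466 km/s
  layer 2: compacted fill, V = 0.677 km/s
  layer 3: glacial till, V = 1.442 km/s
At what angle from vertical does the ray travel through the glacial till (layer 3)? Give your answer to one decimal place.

From the normal: θ₁ = 90° − 73.5° = 16.5°.
Snell's law across each interface conserves sin θ / V, so sin θ_3 = V_3·sin θ₁/V₁.
sin θ_3 = 1.442 × sin 16.5° / 0.466 = 0.8789.
θ_3 = 61.51° from the vertical.

61.5°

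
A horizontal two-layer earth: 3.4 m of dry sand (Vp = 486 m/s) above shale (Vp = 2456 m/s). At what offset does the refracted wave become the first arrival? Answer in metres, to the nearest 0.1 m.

8.3 m

x_cross = 2h·√((V₂+V₁)/(V₂−V₁)).
(V₂+V₁)/(V₂−V₁) = (2456+486)/(2456−486) = 1.4934; √ = 1.2220.
x_cross = 2·3.4·1.2220 = 8.31 m.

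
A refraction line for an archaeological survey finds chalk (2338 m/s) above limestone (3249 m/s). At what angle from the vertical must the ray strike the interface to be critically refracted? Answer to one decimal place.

Critical incidence: sin θ_c = V₁/V₂ = 2338/3249 = 0.7196.
θ_c = arcsin 0.7196 = 46.02°.

46.0°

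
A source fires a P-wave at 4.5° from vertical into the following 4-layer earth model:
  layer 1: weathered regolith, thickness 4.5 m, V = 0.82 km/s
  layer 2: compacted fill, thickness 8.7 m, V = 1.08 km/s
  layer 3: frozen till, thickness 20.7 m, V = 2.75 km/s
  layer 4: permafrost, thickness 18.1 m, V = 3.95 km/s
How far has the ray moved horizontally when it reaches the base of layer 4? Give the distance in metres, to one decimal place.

14.3 m

Ray parameter p = sin 4.5° / 0.82 km/s = 9.5682e-02 s/km.
Layer 1: θ = 4.50°; offset = 4.5·tan 4.50° = 0.354 m.
Layer 2: sin θ = p·1.08 = 0.1033 → θ = 5.93°; offset = 8.7·tan 5.93° = 0.904 m.
Layer 3: sin θ = p·2.75 = 0.2631 → θ = 15.26°; offset = 20.7·tan 15.26° = 5.646 m.
Layer 4: sin θ = p·3.95 = 0.3779 → θ = 22.21°; offset = 18.1·tan 22.21° = 7.389 m.
Total horizontal offset = 14.292 m.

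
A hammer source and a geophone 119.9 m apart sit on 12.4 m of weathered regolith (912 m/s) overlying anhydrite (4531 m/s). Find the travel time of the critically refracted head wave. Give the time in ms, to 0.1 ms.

θ_c = arcsin(V₁/V₂) = arcsin(912/4531) = 11.61°, cos θ_c = 0.9795.
Intercept time tᵢ = 2h cos θ_c / V₁ = 2·12.4·0.9795/912 = 0.02664 s.
t = x/V₂ + tᵢ = 119.9/4531 + 0.02664 = 0.05310 s.

53.1 ms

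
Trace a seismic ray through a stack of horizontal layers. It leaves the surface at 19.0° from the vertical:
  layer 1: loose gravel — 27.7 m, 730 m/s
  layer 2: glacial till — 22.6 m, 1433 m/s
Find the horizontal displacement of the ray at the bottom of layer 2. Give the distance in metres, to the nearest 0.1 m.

Apply Snell's law at each interface; in layer i the horizontal offset is hᵢ·tan θᵢ.
Layer 1: θ = 19.00°; offset = 27.7·tan 19.00° = 9.538 m.
Layer 2: sin θ = 1433·sin 19.0°/730 = 0.6391, θ = 39.72°; offset = 22.6·tan 39.72° = 18.779 m.
Σ offsets = 28.317 m.

28.3 m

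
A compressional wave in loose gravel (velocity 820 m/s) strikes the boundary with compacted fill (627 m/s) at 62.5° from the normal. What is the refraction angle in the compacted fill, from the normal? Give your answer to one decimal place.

42.7°

sin θ₁/V₁ = sin θ₂/V₂ ⇒ sin θ₂ = 627·sin 62.5°/820 = 627·0.8870/820 = 0.6782.
θ₂ = sin⁻¹(0.6782) = 42.71° (from vertical).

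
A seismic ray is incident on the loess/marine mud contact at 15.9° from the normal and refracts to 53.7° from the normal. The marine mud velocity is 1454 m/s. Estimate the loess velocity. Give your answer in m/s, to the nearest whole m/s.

sin 15.9° = 0.2740; sin 53.7° = 0.8059.
V₁ = V₂·(sin θ₁/sin θ₂) = 1454·(0.2740/0.8059) = 494.26 m/s.

494 m/s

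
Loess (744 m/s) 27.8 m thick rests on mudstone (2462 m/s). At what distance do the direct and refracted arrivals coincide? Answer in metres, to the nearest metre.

76 m

x_cross = 2h·√((V₂+V₁)/(V₂−V₁)).
(V₂+V₁)/(V₂−V₁) = (2462+744)/(2462−744) = 1.8661; √ = 1.3661.
x_cross = 2·27.8·1.3661 = 75.95 m.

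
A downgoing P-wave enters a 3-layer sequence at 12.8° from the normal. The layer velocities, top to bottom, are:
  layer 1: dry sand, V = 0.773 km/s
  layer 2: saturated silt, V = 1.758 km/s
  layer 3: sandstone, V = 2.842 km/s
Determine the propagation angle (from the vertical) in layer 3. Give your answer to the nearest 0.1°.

Ray parameter p = sin 12.8° / 0.773 = 2.8661e-01 s/km.
sin θ_3 = p·V_3 = 2.8661e-01 × 2.842 = 0.8145.
θ_3 = arcsin 0.8145 = 54.54°.

54.5°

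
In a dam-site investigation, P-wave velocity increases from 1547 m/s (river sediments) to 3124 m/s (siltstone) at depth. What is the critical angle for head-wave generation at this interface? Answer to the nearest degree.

At critical incidence the refracted ray runs along the interface (θ₂ = 90°), so sin θ_c = V₁/V₂.
θ_c = arcsin(1547/3124) = arcsin 0.4952 = 29.68°.

30°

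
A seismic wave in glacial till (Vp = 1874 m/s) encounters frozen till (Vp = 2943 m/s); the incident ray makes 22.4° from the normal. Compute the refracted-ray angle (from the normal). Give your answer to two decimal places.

Snell's law: sin θ₂ = (V₂/V₁)·sin θ₁ = (2943/1874)·sin 22.4° = 0.5984.
θ₂ = sin⁻¹(0.5984) = 36.76° (from vertical).

36.76°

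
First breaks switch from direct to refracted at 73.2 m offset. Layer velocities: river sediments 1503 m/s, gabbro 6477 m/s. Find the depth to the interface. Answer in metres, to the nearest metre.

29 m

h = (x_cross/2)·√((V₂−V₁)/(V₂+V₁)).
(V₂−V₁)/(V₂+V₁) = (6477−1503)/(6477+1503) = 0.6233; √ = 0.7895.
h = (73.2/2)·0.7895 = 28.90 m.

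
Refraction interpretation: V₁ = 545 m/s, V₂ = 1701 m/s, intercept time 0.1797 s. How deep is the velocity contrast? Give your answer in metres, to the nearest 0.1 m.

51.7 m

h = tᵢ·V₁·V₂ / (2·√(V₂²−V₁²)).
√(V₂²−V₁²) = √(1701² − 545²) = 1611.3 m/s.
h = 0.1797 s × 545 × 1701 / (2 × 1611.3) = 51.69 m.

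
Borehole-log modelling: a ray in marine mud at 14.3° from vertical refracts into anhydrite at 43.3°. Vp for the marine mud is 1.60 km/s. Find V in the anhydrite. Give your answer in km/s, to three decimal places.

Snell's law: sin 14.3°/V₁ = sin 43.3°/V₂.
V₂ = V₁·sin 43.3°/sin 14.3° = 1.60 × 2.7766 = 4.443 km/s.

4.443 km/s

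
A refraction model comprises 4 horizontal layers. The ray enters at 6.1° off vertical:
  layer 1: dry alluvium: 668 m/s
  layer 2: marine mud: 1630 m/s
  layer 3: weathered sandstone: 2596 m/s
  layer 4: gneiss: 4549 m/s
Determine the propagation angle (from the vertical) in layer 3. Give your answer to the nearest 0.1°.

24.4°

Ray parameter p = sin 6.1° / 668 = 1.5908e-04 s/m.
sin θ_3 = p·V_3 = 1.5908e-04 × 2596 = 0.4130.
θ_3 = 24.39° from the vertical.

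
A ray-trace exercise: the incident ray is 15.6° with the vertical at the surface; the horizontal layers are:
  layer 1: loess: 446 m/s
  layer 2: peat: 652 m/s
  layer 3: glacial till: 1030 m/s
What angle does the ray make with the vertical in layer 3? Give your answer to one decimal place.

38.4°

Ray parameter p = sin 15.6° / 446 = 6.0296e-04 s/m.
sin θ_3 = p·V_3 = 6.0296e-04 × 1030 = 0.6210.
θ_3 = 38.39° from the vertical.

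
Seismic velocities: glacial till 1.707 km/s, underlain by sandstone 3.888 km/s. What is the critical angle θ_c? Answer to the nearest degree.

26°

At critical incidence the refracted ray runs along the interface (θ₂ = 90°), so sin θ_c = V₁/V₂.
θ_c = arcsin(1.707/3.888) = arcsin 0.4390 = 26.04°.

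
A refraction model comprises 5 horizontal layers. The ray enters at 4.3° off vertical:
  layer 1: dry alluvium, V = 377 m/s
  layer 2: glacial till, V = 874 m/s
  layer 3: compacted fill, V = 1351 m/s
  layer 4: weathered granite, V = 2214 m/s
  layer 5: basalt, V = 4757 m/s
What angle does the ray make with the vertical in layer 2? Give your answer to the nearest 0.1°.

10.0°

Ray parameter p = sin 4.3° / 377 = 1.9888e-04 s/m.
sin θ_2 = p·V_2 = 1.9888e-04 × 874 = 0.1738.
θ_2 = arcsin 0.1738 = 10.01°.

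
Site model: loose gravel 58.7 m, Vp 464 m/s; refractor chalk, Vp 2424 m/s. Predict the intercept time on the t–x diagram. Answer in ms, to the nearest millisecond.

θ_c = arcsin(V₁/V₂) = arcsin(464/2424) = 11.04°; cos θ_c = 0.9815.
tᵢ = 2h·cos θ_c / V₁ = 2·58.7·0.9815 / 464 = 0.24834 s.

248 ms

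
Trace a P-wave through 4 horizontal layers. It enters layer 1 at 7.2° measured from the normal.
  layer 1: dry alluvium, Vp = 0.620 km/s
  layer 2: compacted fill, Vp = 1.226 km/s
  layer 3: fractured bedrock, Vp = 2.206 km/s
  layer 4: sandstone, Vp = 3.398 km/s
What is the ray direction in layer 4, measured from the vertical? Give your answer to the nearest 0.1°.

Snell's law across each interface conserves sin θ / V, so sin θ_4 = V_4·sin θ₁/V₁.
sin θ_4 = 3.398 × sin 7.2° / 0.620 = 0.6869.
θ_4 = arcsin 0.6869 = 43.39°.

43.4°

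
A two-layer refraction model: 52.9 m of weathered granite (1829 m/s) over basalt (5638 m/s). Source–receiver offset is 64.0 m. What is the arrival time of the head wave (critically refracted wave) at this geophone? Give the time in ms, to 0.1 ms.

66.1 ms

θ_c = arcsin(V₁/V₂) = arcsin(1829/5638) = 18.93°, cos θ_c = 0.9459.
Intercept time tᵢ = 2h cos θ_c / V₁ = 2·52.9·0.9459/1829 = 0.05472 s.
t = x/V₂ + tᵢ = 64.0/5638 + 0.05472 = 0.06607 s.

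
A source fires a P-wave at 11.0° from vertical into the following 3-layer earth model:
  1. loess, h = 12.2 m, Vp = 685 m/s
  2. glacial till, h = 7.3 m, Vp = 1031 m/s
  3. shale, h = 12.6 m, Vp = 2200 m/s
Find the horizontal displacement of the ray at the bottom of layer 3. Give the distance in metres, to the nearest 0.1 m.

Ray parameter p = sin 11.0° / 685 m/s = 2.7855e-04 s/m.
Layer 1: θ = 11.00°; offset = 12.2·tan 11.00° = 2.371 m.
Layer 2: sin θ = p·1031 = 0.2872 → θ = 16.69°; offset = 7.3·tan 16.69° = 2.189 m.
Layer 3: sin θ = p·2200 = 0.6128 → θ = 37.79°; offset = 12.6·tan 37.79° = 9.771 m.
Σ offsets = 14.331 m.

14.3 m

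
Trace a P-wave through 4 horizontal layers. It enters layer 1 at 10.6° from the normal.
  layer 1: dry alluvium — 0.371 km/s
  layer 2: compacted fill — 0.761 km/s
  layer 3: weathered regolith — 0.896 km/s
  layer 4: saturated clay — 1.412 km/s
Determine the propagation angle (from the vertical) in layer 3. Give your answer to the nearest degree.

Ray parameter p = sin 10.6° / 0.371 = 4.9583e-01 s/km.
sin θ_3 = p·V_3 = 4.9583e-01 × 0.896 = 0.4443.
θ_3 = arcsin 0.4443 = 26.38°.

26°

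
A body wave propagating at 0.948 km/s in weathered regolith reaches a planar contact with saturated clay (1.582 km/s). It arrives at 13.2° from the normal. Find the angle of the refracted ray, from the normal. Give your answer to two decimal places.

sin θ₁/V₁ = sin θ₂/V₂ ⇒ sin θ₂ = 1.582·sin 13.2°/0.948 = 1.582·0.2284/0.948 = 0.3811.
θ₂ = sin⁻¹(0.3811) = 22.40° (from vertical).

22.40°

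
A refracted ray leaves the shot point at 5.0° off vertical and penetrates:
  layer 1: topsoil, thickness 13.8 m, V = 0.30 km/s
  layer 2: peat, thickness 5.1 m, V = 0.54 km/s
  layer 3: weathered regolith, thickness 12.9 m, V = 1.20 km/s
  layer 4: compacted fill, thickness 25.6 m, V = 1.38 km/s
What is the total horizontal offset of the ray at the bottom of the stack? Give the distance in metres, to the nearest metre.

p = sin θ₁/V₁ = sin 5.0°/0.30 = 2.9052e-01 s/km is conserved through the stack.
Layer 1: θ = 5.00°; offset = 13.8·tan 5.00° = 1.207 m.
Layer 2: sin θ = p·0.54 = 0.1569 → θ = 9.03°; offset = 5.1·tan 9.03° = 0.810 m.
Layer 3: sin θ = p·1.20 = 0.3486 → θ = 20.40°; offset = 12.9·tan 20.40° = 4.798 m.
Layer 4: sin θ = p·1.38 = 0.4009 → θ = 23.64°; offset = 25.6·tan 23.64° = 11.203 m.
Total horizontal offset = 18.019 m.

18 m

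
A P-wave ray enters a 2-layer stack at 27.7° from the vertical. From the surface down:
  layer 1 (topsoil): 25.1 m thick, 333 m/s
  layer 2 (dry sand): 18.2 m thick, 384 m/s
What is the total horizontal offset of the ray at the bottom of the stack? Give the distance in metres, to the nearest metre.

25 m

Ray parameter p = sin 27.7° / 333 m/s = 1.3959e-03 s/m.
Layer 1: θ = 27.70°; offset = 25.1·tan 27.70° = 13.178 m.
Layer 2: sin θ = p·384 = 0.5360 → θ = 32.41°; offset = 18.2·tan 32.41° = 11.556 m.
Summing the layer offsets gives 24.734 m.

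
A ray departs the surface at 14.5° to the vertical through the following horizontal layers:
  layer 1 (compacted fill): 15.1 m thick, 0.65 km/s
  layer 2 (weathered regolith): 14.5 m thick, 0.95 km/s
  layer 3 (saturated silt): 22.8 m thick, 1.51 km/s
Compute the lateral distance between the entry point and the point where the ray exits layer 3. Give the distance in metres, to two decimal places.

Ray parameter p = sin 14.5° / 0.65 km/s = 3.8520e-01 s/km.
Layer 1: θ = 14.50°; offset = 15.1·tan 14.50° = 3.9051 m.
Layer 2: sin θ = p·0.95 = 0.3659 → θ = 21.47°; offset = 14.5·tan 21.47° = 5.7016 m.
Layer 3: sin θ = p·1.51 = 0.5817 → θ = 35.57°; offset = 22.8·tan 35.57° = 16.3032 m.
Total horizontal offset = 25.9100 m.

25.91 m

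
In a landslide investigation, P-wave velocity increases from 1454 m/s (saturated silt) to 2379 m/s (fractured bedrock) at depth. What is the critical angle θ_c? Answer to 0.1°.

Critical incidence: sin θ_c = V₁/V₂ = 1454/2379 = 0.6112.
θ_c = arcsin 0.6112 = 37.67°.

37.7°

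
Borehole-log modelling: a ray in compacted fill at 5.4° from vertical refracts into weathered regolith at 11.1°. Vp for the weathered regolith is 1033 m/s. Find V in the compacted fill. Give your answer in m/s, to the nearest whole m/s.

505 m/s

sin 5.4° = 0.0941; sin 11.1° = 0.1925.
V₁ = V₂·(sin θ₁/sin θ₂) = 1033·(0.0941/0.1925) = 504.95 m/s.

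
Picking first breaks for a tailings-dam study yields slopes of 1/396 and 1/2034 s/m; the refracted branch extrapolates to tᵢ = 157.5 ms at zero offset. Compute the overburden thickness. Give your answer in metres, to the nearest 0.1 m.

h = tᵢ·V₁·V₂ / (2·√(V₂²−V₁²)).
√(V₂²−V₁²) = √(2034² − 396²) = 1995.1 m/s.
h = 0.1575 s × 396 × 2034 / (2 × 1995.1) = 31.79 m.

31.8 m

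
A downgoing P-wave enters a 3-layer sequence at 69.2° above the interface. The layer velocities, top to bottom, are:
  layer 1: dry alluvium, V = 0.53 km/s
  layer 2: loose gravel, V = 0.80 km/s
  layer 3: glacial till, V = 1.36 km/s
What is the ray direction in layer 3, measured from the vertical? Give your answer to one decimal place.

65.7°

From the normal: θ₁ = 90° − 69.2° = 20.8°.
Ray parameter p = sin 20.8° / 0.53 = 6.7001e-01 s/km.
sin θ_3 = p·V_3 = 6.7001e-01 × 1.36 = 0.9112.
θ_3 = arcsin 0.9112 = 65.67°.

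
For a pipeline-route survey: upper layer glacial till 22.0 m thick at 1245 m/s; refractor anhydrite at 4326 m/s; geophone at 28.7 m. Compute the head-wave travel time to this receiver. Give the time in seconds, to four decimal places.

0.0405 s

θ_c = arcsin(V₁/V₂) = arcsin(1245/4326) = 16.73°, cos θ_c = 0.9577.
Intercept time tᵢ = 2h cos θ_c / V₁ = 2·22.0·0.9577/1245 = 0.03385 s.
t = x/V₂ + tᵢ = 28.7/4326 + 0.03385 = 0.04048 s.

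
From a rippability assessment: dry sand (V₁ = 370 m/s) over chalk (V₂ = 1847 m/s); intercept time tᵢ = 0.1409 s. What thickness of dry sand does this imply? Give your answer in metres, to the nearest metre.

27 m

θ_c = arcsin(370/1847) = 11.56°; cos θ_c = 0.9797.
tᵢ = 2h cos θ_c/V₁ ⇒ h = tᵢ·V₁/(2 cos θ_c) = 0.1409·370/(2·0.9797) = 26.61 m.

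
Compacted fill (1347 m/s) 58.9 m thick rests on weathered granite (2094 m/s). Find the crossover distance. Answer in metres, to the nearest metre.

253 m

θ_c = arcsin(1347/2094) = 40.04°, so cos θ_c = 0.7656 and tᵢ = 2h cos θ_c/V₁ = 0.0670 s.
At crossover x/V₁ = x/V₂ + tᵢ ⇒ x = tᵢ/(1/V₁ − 1/V₂) = 0.06696/(7.4239e-04 − 4.7755e-04) = 252.83 m.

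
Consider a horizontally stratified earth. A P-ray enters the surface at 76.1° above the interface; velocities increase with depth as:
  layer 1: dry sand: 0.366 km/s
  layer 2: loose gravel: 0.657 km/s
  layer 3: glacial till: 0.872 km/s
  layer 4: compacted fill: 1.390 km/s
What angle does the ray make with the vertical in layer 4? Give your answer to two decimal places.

From the normal: θ₁ = 90° − 76.1° = 13.9°.
Ray parameter p = sin 13.9° / 0.366 = 6.5636e-01 s/km.
sin θ_4 = p·V_4 = 6.5636e-01 × 1.390 = 0.9123.
θ_4 = arcsin 0.9123 = 65.83°.

65.83°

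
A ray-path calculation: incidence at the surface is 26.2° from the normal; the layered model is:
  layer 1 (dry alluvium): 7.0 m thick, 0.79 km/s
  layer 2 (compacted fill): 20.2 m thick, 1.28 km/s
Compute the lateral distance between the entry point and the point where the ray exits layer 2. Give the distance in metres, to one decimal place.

24.1 m

Apply Snell's law at each interface; in layer i the horizontal offset is hᵢ·tan θᵢ.
Layer 1: θ = 26.20°; offset = 7.0·tan 26.20° = 3.444 m.
Layer 2: sin θ = 1.28·sin 26.2°/0.79 = 0.7154, θ = 45.67°; offset = 20.2·tan 45.67° = 20.679 m.
Σ offsets = 24.124 m.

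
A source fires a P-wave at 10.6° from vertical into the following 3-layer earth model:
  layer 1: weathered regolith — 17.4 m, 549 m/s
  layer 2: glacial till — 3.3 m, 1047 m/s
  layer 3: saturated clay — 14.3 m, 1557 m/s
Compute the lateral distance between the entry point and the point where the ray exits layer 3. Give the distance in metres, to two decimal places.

13.24 m

Apply Snell's law at each interface; in layer i the horizontal offset is hᵢ·tan θᵢ.
Layer 1: θ = 10.60°; offset = 17.4·tan 10.60° = 3.2563 m.
Layer 2: sin θ = 1047·sin 10.6°/549 = 0.3508, θ = 20.54°; offset = 3.3·tan 20.54° = 1.2363 m.
Layer 3: sin θ = 1557·sin 10.6°/549 = 0.5217, θ = 31.45°; offset = 14.3·tan 31.45° = 8.7446 m.
Summing the layer offsets gives 13.2372 m.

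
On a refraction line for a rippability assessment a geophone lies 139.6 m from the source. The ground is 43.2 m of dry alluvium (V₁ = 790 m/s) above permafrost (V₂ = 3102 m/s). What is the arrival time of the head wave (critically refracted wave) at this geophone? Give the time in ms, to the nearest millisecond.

151 ms

t = x/V₂ + 2h·√(V₂²−V₁²)/(V₁V₂).
√(V₂²−V₁²) = √(3102²−790²) = 2999.7 m/s; delay term = 2·43.2·2999.7/(790·3102) = 0.10576 s.
t = 139.6/3102 + 0.10576 = 0.15076 s.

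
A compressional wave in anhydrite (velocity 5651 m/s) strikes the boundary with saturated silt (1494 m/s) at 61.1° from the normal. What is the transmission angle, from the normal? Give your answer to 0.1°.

13.4°

Snell's law: sin θ₂ = (V₂/V₁)·sin θ₁ = (1494/5651)·sin 61.1° = 0.2315.
θ₂ = sin⁻¹(0.2315) = 13.38° (from vertical).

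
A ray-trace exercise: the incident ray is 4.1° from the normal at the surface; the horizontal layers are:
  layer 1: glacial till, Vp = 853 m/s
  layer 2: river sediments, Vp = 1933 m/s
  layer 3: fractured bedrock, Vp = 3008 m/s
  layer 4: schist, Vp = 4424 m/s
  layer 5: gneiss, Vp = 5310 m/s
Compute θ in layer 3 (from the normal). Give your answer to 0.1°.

Ray parameter p = sin 4.1° / 853 = 8.3819e-05 s/m.
sin θ_3 = p·V_3 = 8.3819e-05 × 3008 = 0.2521.
θ_3 = arcsin 0.2521 = 14.60°.

14.6°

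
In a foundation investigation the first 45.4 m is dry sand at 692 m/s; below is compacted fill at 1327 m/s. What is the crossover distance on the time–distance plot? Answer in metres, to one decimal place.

161.9 m

x_cross = 2h·√((V₂+V₁)/(V₂−V₁)).
(V₂+V₁)/(V₂−V₁) = (1327+692)/(1327−692) = 3.1795; √ = 1.7831.
x_cross = 2·45.4·1.7831 = 161.91 m.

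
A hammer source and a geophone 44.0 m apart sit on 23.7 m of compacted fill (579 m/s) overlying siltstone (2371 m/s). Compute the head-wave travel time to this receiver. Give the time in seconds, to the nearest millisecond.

0.098 s

t = x/V₂ + 2h·√(V₂²−V₁²)/(V₁V₂).
√(V₂²−V₁²) = √(2371²−579²) = 2299.2 m/s; delay term = 2·23.7·2299.2/(579·2371) = 0.07939 s.
t = 44.0/2371 + 0.07939 = 0.09794 s.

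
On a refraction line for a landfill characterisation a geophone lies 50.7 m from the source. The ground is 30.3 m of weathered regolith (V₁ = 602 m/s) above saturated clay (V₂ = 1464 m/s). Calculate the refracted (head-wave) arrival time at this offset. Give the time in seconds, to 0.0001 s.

θ_c = arcsin(V₁/V₂) = arcsin(602/1464) = 24.28°, cos θ_c = 0.9115.
Intercept time tᵢ = 2h cos θ_c / V₁ = 2·30.3·0.9115/602 = 0.09176 s.
t = x/V₂ + tᵢ = 50.7/1464 + 0.09176 = 0.12639 s.

0.1264 s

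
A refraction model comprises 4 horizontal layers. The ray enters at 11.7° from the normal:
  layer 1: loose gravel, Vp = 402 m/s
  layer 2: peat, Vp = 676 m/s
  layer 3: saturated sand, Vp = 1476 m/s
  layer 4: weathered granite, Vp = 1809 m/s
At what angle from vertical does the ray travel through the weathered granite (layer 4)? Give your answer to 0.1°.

Snell's law across each interface conserves sin θ / V, so sin θ_4 = V_4·sin θ₁/V₁.
sin θ_4 = 1809 × sin 11.7° / 402 = 0.9125.
θ_4 = 65.86° from the vertical.

65.9°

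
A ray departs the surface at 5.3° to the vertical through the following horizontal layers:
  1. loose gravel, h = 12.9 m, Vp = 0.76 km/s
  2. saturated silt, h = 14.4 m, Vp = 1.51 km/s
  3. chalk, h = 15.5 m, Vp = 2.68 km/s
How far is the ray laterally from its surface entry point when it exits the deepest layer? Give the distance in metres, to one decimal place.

Apply Snell's law at each interface; in layer i the horizontal offset is hᵢ·tan θᵢ.
Layer 1: θ = 5.30°; offset = 12.9·tan 5.30° = 1.197 m.
Layer 2: sin θ = 1.51·sin 5.3°/0.76 = 0.1835, θ = 10.58°; offset = 14.4·tan 10.58° = 2.688 m.
Layer 3: sin θ = 2.68·sin 5.3°/0.76 = 0.3257, θ = 19.01°; offset = 15.5·tan 19.01° = 5.340 m.
Σ offsets = 9.225 m.

9.2 m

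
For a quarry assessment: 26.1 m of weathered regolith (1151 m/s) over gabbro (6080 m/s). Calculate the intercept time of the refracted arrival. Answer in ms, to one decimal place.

tᵢ = 2h·√(V₂²−V₁²)/(V₁V₂).
√(V₂²−V₁²) = √(6080²−1151²) = 5970.1 m/s.
tᵢ = 2·26.1·5970.1/(1151·6080) = 0.04453 s.

44.5 ms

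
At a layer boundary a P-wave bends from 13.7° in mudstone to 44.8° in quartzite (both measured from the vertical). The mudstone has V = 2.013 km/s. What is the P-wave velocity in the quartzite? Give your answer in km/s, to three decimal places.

5.989 km/s

sin 13.7° = 0.2368; sin 44.8° = 0.7046.
V₂ = V₁·(sin θ₂/sin θ₁) = 2.013·(0.7046/0.2368) = 5.989 km/s.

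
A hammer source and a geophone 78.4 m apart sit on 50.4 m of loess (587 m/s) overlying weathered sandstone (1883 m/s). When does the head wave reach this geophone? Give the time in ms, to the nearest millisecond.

205 ms

θ_c = arcsin(V₁/V₂) = arcsin(587/1883) = 18.16°, cos θ_c = 0.9502.
Intercept time tᵢ = 2h cos θ_c / V₁ = 2·50.4·0.9502/587 = 0.16316 s.
t = x/V₂ + tᵢ = 78.4/1883 + 0.16316 = 0.20480 s.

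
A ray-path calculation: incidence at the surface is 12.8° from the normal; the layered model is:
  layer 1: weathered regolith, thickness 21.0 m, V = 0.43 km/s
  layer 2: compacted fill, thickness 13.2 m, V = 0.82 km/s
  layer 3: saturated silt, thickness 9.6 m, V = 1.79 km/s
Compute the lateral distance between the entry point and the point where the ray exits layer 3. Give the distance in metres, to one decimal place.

p = sin θ₁/V₁ = sin 12.8°/0.43 = 5.1523e-01 s/km is conserved through the stack.
Layer 1: θ = 12.80°; offset = 21.0·tan 12.80° = 4.771 m.
Layer 2: sin θ = p·0.82 = 0.4225 → θ = 24.99°; offset = 13.2·tan 24.99° = 6.153 m.
Layer 3: sin θ = p·1.79 = 0.9223 → θ = 67.26°; offset = 9.6·tan 67.26° = 22.903 m.
Total horizontal offset = 33.827 m.

33.8 m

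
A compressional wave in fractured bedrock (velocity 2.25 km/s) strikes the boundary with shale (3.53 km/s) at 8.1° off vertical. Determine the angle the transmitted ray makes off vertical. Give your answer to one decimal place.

12.8°

sin θ₁/V₁ = sin θ₂/V₂ ⇒ sin θ₂ = 3.53·sin 8.1°/2.25 = 3.53·0.1409/2.25 = 0.2211.
θ₂ = arcsin 0.2211 = 12.77° from the normal.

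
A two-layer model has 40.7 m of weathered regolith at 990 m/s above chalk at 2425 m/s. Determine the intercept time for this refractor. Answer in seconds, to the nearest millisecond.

0.075 s

θ_c = arcsin(V₁/V₂) = arcsin(990/2425) = 24.09°; cos θ_c = 0.9129.
tᵢ = 2h·cos θ_c / V₁ = 2·40.7·0.9129 / 990 = 0.07506 s.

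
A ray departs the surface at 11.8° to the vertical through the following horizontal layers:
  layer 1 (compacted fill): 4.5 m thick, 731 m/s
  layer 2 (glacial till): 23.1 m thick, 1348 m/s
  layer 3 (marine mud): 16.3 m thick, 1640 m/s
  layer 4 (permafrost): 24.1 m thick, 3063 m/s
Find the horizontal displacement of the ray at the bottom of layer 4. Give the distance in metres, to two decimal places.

58.82 m

Apply Snell's law at each interface; in layer i the horizontal offset is hᵢ·tan θᵢ.
Layer 1: θ = 11.80°; offset = 4.5·tan 11.80° = 0.9401 m.
Layer 2: sin θ = 1348·sin 11.8°/731 = 0.3771, θ = 22.15°; offset = 23.1·tan 22.15° = 9.4054 m.
Layer 3: sin θ = 1640·sin 11.8°/731 = 0.4588, θ = 27.31°; offset = 16.3·tan 27.31° = 8.4163 m.
Layer 4: sin θ = 3063·sin 11.8°/731 = 0.8569, θ = 58.97°; offset = 24.1·tan 58.97° = 40.0566 m.
Summing the layer offsets gives 58.8184 m.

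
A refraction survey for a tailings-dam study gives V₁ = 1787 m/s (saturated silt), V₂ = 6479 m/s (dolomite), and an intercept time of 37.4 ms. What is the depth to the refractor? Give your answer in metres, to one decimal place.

34.8 m

h = tᵢ·V₁·V₂ / (2·√(V₂²−V₁²)).
√(V₂²−V₁²) = √(6479² − 1787²) = 6227.7 m/s.
h = 0.0374 s × 1787 × 6479 / (2 × 6227.7) = 34.77 m.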